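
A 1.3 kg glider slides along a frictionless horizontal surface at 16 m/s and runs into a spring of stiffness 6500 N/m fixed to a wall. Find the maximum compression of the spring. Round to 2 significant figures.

x = 0.23 m

At max compression the glider is momentarily at rest: ½mv² = ½kx²
x = v√(m/k) = 16 × √(1.3/6500) = 0.2263 m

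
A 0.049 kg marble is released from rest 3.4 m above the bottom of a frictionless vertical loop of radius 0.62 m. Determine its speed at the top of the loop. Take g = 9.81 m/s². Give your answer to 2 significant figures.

Energy conservation: mgh = ½mv_top² + mg(2r)
v_top² = 2g(h − 2r) = 2(9.81)(3.4 − 1.240) = 42.38
v_top = 6.510 m/s

v = 6.5 m/s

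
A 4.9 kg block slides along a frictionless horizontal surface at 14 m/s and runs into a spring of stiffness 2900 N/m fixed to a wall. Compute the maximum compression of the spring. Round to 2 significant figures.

x = 0.58 m

At max compression the block is momentarily at rest: ½mv² = ½kx²
x = v√(m/k) = 14 × √(4.9/2900) = 0.5755 m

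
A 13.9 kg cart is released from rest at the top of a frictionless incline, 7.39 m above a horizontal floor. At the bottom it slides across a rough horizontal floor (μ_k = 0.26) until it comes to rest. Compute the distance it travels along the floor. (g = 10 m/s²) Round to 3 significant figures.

Applying the work–energy principle:
At rest all PE has been dissipated by friction: mgh = μ_k m g d
d = h/μ_k = 7.39/0.26 = 28.42 m

d = 28.4 m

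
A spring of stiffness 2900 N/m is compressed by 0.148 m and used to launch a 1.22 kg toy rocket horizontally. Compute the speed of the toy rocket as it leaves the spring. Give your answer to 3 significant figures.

v = 7.22 m/s

Spring PE converts entirely to kinetic energy: ½kx² = ½mv²
v = x√(k/m) = 0.148 × √(2900/1.22) = 7.216 m/s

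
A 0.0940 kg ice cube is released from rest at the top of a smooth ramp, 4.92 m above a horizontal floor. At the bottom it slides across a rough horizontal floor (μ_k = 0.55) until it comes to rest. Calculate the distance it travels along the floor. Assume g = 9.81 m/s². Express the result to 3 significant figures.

d = 8.95 m

Applying the work–energy principle:
At rest all PE has been dissipated by friction: mgh = μ_k m g d
d = h/μ_k = 4.92/0.55 = 8.945 m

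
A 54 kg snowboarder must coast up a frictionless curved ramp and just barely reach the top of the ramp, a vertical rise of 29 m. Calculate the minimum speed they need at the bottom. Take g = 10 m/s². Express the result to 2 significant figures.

v = 24 m/s

At the top they are momentarily at rest, so all KE converts to PE: ½mv² = mgh
v = √(2gh) = √(2 × 10 × 29) = 24.08 m/s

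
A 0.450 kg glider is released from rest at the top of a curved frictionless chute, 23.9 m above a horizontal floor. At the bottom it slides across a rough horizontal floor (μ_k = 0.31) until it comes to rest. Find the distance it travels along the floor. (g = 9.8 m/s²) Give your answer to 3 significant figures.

Energy at the top = energy at the end + work done against friction:
At rest all PE has been dissipated by friction: mgh = μ_k m g d
d = h/μ_k = 23.9/0.31 = 77.10 m

d = 77.1 m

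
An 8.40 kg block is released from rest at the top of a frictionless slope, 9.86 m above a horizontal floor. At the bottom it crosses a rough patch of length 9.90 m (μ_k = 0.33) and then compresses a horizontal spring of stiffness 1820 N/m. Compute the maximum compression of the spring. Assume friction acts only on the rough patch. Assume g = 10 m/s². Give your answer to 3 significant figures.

Initial energy: E₁ = mgh = (8.40)(10)(9.86) = 828.24 J
Friction removes W_f = μ_k mg d = (0.33)(8.40)(10)(9.90) = 274.4 J
Energy reaching the spring: E = 828.24 − 274.4 = 553.81 J
At max compression ½kx² = E ⇒ x = √(2E/k) = √(2 × 553.81/1820) = 0.7801 m

x = 0.780 m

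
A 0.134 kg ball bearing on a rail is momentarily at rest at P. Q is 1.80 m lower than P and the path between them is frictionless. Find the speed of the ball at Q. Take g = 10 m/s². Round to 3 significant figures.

v = 6.00 m/s

Mechanical energy is conserved (no friction): mgh = ½mv²
v = √(2gh) = √(2 × 10 × 1.80) = √36.000 = 6.000 m/s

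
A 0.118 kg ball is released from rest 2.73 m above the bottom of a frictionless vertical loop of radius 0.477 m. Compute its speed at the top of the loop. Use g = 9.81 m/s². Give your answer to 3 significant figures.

v = 5.90 m/s

Energy conservation: mgh = ½mv_top² + mg(2r)
v_top² = 2g(h − 2r) = 2(9.81)(2.73 − 0.9540) = 34.85
v_top = 5.903 m/s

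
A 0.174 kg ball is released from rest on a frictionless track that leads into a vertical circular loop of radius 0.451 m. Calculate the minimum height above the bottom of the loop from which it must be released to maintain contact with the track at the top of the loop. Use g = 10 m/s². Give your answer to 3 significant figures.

At the top, for minimum speed gravity alone supplies the centripetal force: mg = mv_top²/r ⇒ v_top² = gr = 4.510 m²/s²
Energy conservation from release height h to the top (height 2r): mgh = ½mv_top² + mg(2r)
h = v_top²/(2g) + 2r = r/2 + 2r = 5r/2 = 1.127 m

h = 1.13 m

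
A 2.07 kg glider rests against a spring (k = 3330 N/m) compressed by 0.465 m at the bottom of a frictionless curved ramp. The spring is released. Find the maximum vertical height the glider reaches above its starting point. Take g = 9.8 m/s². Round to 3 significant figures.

h = 17.7 m

Energy conservation from release to the highest point: ½kx² = mgh
h = kx²/(2mg) = (3330)(0.465)²/(2 × 2.07 × 9.8) = 17.75 m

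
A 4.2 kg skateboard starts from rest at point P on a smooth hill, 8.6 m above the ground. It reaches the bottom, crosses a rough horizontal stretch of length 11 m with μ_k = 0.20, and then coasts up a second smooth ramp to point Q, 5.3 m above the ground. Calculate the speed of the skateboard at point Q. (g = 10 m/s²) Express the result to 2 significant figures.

Energy at P: mgh₁ = (4.2)(10)(8.6) = 361.20 J
Friction loss: W_f = μ_k mg d = 92.40 J
At Q: ½mv² + mgh₂ = mgh₁ − W_f
½mv² = 361.20 − 92.40 − 222.60 = 46.200 J
v = √(2 × 46.200/4.2) = 4.690 m/s

v = 4.7 m/s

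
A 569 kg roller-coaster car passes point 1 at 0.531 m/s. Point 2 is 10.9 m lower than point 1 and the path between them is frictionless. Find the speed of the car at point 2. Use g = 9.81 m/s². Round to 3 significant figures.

By conservation of mechanical energy, ½mv₀² + mgh = ½mv²
v² = v₀² + 2gh = (0.531)² + 2(9.81)(10.9) = 214.14
v = √214.14 = 14.63 m/s

v = 14.6 m/s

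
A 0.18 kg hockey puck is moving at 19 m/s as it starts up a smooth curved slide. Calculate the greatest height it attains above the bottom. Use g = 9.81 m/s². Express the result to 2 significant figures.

Setting KE at the bottom equal to PE gained: ½mv² = mgh
h = v²/(2g) = 19²/(2 × 9.81) = 18.40 m

h = 18 m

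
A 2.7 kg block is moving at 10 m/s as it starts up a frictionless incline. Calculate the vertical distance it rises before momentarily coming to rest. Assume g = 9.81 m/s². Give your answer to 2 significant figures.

h = 5.1 m

Setting KE at the bottom equal to PE gained: ½mv² = mgh
h = v²/(2g) = 10²/(2 × 9.81) = 5.097 m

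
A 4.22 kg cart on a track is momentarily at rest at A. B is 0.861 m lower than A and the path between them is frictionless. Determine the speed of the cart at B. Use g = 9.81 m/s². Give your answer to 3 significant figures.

v = 4.11 m/s

Equating total energy at the two states: mgh = ½mv²
v = √(2gh) = √(2 × 9.81 × 0.861) = √16.893 = 4.110 m/s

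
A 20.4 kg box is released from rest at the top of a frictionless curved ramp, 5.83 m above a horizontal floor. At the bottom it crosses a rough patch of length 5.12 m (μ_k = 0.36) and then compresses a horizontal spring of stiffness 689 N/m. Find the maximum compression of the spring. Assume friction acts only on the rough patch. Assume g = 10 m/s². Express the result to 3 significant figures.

x = 1.54 m

Initial energy: E₁ = mgh = (20.4)(10)(5.83) = 1189.3 J
Friction removes W_f = μ_k mg d = (0.36)(20.4)(10)(5.12) = 376.0 J
Energy reaching the spring: E = 1189.3 − 376.0 = 813.31 J
At max compression ½kx² = E ⇒ x = √(2E/k) = √(2 × 813.31/689) = 1.537 m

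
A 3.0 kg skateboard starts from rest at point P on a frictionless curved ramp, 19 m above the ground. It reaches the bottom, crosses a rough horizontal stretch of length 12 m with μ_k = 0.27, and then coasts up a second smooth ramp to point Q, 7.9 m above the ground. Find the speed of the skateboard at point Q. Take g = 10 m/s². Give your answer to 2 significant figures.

v = 13 m/s

Energy at P: mgh₁ = (3.0)(10)(19) = 570.00 J
Friction loss: W_f = μ_k mg d = 97.20 J
At Q: ½mv² + mgh₂ = mgh₁ − W_f
½mv² = 570.00 − 97.20 − 237.00 = 235.80 J
v = √(2 × 235.80/3.0) = 12.54 m/s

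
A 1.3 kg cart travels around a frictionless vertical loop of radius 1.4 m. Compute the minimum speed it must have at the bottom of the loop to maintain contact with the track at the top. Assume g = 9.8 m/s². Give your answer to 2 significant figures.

At the top: mg = mv_top²/r ⇒ v_top² = gr = 13.72 m²/s²
Energy from bottom to top (height 2r): ½mv_bot² = ½mv_top² + mg(2r)
v_bot² = gr + 4gr = 5gr = 68.60
v_bot = √(5gr) = 8.283 m/s

v = 8.3 m/s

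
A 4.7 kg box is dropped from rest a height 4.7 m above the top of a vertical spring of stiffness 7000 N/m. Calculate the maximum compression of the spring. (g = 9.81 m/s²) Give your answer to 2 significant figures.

x = 0.26 m

Measuring PE from the top of the relaxed spring, at max compression the box has dropped H + x with zero KE, so:
mg(H + x) = ½kx²
½(7000)x² − (4.7)(9.81)x − (4.7)(9.81)(4.7) = 0
3500x² − 46.11x − 216.7 = 0
x = [46.11 + √(2126 + 3.0338e+06)]/(2 × 3500) = 0.2555 m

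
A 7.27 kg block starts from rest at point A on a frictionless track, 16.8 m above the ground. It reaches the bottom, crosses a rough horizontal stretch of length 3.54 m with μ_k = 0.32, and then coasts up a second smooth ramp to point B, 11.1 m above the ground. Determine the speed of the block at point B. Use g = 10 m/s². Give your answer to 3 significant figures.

Energy at A: mgh₁ = (7.27)(10)(16.8) = 1221.4 J
Friction loss: W_f = μ_k mg d = 82.35 J
At B: ½mv² + mgh₂ = mgh₁ − W_f
½mv² = 1221.4 − 82.35 − 806.97 = 332.04 J
v = √(2 × 332.04/7.27) = 9.557 m/s

v = 9.56 m/s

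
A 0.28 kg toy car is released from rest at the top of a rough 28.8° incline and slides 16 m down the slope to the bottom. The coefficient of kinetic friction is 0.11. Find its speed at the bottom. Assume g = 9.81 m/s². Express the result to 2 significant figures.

v = 11 m/s

Taking the bottom as reference, mgh = ½mv² + μ_k N L with h = L sinθ, N = mg cosθ:
mgh = mgL sinθ = (0.28)(9.81)(16)sin28.8° = 21.172 J
W_f = μ_k mg cosθ · L = (0.11)(0.28)(9.81)cos28.8°·16 = 4.236 J
½mv² = 21.172 − 4.236 = 16.936 J
v = √(2 × 16.936/0.28) = 11.00 m/s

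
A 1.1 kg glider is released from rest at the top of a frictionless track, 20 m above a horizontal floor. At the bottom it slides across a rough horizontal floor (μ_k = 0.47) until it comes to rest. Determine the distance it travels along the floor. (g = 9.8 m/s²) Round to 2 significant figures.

d = 43 m

Energy at the top = energy at the end + work done against friction:
At rest all PE has been dissipated by friction: mgh = μ_k m g d
d = h/μ_k = 20/0.47 = 42.55 m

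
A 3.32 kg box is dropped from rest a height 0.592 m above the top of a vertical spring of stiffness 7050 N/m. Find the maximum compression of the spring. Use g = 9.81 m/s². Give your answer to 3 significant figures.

x = 0.0787 m

Measuring PE from the top of the relaxed spring, at max compression the box has dropped H + x with zero KE, so:
mg(H + x) = ½kx²
½(7050)x² − (3.32)(9.81)x − (3.32)(9.81)(0.592) = 0
3525x² − 32.57x − 19.28 = 0
x = [32.57 + √(1061 + 271862)]/(2 × 3525) = 0.07872 m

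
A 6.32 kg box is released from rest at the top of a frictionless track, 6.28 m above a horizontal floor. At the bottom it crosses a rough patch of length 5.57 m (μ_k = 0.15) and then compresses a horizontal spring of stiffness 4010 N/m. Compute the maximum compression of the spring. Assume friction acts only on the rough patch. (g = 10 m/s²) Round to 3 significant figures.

Initial energy: E₁ = mgh = (6.32)(10)(6.28) = 396.90 J
Friction removes W_f = μ_k mg d = (0.15)(6.32)(10)(5.57) = 52.80 J
Energy reaching the spring: E = 396.90 − 52.80 = 344.09 J
At max compression ½kx² = E ⇒ x = √(2E/k) = √(2 × 344.09/4010) = 0.4143 m

x = 0.414 m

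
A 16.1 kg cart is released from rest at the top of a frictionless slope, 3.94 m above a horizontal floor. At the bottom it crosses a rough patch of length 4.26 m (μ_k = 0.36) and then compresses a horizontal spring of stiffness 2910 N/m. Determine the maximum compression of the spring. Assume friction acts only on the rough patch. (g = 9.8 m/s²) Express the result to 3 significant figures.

x = 0.511 m

Initial energy: E₁ = mgh = (16.1)(9.8)(3.94) = 621.65 J
Friction removes W_f = μ_k mg d = (0.36)(16.1)(9.8)(4.26) = 242.0 J
Energy reaching the spring: E = 621.65 − 242.0 = 379.68 J
At max compression ½kx² = E ⇒ x = √(2E/k) = √(2 × 379.68/2910) = 0.5108 m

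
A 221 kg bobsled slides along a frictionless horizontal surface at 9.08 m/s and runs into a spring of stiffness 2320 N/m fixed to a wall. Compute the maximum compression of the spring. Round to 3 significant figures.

x = 2.80 m

Conservation of energy between contact and max compression: ½mv² = ½kx²
x = v√(m/k) = 9.08 × √(221/2320) = 2.802 m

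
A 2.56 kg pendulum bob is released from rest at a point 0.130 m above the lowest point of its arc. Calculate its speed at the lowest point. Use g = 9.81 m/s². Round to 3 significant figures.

v = 1.60 m/s

Energy conservation between the two points: mgh = ½mv²
The mass cancels from both sides.
v = √(2gh) = √(2 × 9.81 × 0.130) = √2.5506 = 1.597 m/s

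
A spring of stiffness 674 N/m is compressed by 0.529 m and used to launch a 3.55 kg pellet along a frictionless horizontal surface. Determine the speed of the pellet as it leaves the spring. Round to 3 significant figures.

Spring PE converts entirely to kinetic energy: ½kx² = ½mv²
v = x√(k/m) = 0.529 × √(674/3.55) = 7.289 m/s

v = 7.29 m/s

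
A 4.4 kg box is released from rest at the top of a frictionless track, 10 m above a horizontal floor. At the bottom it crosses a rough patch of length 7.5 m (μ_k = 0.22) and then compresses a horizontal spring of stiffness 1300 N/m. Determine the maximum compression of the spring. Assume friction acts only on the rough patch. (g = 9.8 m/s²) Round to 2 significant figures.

x = 0.74 m

Initial energy: E₁ = mgh = (4.4)(9.8)(10) = 431.20 J
Friction removes W_f = μ_k mg d = (0.22)(4.4)(9.8)(7.5) = 71.15 J
Energy reaching the spring: E = 431.20 − 71.15 = 360.05 J
At max compression ½kx² = E ⇒ x = √(2E/k) = √(2 × 360.05/1300) = 0.7443 m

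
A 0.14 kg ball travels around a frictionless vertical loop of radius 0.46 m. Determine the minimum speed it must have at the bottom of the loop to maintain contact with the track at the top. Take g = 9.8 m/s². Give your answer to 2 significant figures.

At the top: mg = mv_top²/r ⇒ v_top² = gr = 4.508 m²/s²
Energy from bottom to top (height 2r): ½mv_bot² = ½mv_top² + mg(2r)
v_bot² = gr + 4gr = 5gr = 22.54
v_bot = √(5gr) = 4.748 m/s

v = 4.7 m/s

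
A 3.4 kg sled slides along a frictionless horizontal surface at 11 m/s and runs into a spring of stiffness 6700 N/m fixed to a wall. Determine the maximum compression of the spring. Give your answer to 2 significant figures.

x = 0.25 m

All KE is stored as spring PE at maximum compression: ½mv² = ½kx²
x = v√(m/k) = 11 × √(3.4/6700) = 0.2478 m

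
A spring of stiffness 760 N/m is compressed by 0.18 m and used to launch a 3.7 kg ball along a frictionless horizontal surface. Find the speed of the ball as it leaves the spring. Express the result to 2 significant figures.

The ball leaves the spring when the spring is at natural length, so ½kx² = ½mv²
v = x√(k/m) = 0.18 × √(760/3.7) = 2.580 m/s

v = 2.6 m/s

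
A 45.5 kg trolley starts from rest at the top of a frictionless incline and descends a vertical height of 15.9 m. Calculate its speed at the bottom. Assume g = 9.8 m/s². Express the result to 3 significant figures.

v = 17.7 m/s

Mechanical energy is conserved (no friction): mgh = ½mv²
The mass cancels from both sides.
v = √(2gh) = √(2 × 9.8 × 15.9) = √311.64 = 17.65 m/s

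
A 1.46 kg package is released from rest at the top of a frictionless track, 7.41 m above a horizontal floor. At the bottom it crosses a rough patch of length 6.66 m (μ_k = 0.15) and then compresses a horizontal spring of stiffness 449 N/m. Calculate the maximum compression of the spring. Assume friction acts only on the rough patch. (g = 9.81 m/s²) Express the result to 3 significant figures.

x = 0.640 m

Initial energy: E₁ = mgh = (1.46)(9.81)(7.41) = 106.13 J
Friction removes W_f = μ_k mg d = (0.15)(1.46)(9.81)(6.66) = 14.31 J
Energy reaching the spring: E = 106.13 − 14.31 = 91.822 J
At max compression ½kx² = E ⇒ x = √(2E/k) = √(2 × 91.822/449) = 0.6395 m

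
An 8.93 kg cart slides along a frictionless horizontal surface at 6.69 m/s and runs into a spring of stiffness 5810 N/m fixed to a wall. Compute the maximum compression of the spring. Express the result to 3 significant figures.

All KE is stored as spring PE at maximum compression: ½mv² = ½kx²
x = v√(m/k) = 6.69 × √(8.93/5810) = 0.2623 m

x = 0.262 m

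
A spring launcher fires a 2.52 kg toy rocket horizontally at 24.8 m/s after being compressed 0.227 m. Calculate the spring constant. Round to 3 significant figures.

Spring PE at full compression equals KE at release: ½kx² = ½mv²
k = mv²/x² = (2.52)(24.8)²/(0.227)² = 30078 N/m

k = 30100 N/m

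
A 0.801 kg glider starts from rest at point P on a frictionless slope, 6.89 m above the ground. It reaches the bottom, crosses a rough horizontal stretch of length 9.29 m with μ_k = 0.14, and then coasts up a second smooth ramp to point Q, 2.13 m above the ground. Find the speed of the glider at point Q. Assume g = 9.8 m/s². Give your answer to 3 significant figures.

v = 8.23 m/s

Energy at P: mgh₁ = (0.801)(9.8)(6.89) = 54.085 J
Friction loss: W_f = μ_k mg d = 10.21 J
At Q: ½mv² + mgh₂ = mgh₁ − W_f
½mv² = 54.085 − 10.21 − 16.720 = 27.156 J
v = √(2 × 27.156/0.801) = 8.234 m/s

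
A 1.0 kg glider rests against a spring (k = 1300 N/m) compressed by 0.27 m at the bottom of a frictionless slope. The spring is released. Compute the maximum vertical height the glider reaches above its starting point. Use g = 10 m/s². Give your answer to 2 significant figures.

Energy conservation from release to the highest point: ½kx² = mgh
h = kx²/(2mg) = (1300)(0.27)²/(2 × 1.0 × 10) = 4.739 m

h = 4.7 m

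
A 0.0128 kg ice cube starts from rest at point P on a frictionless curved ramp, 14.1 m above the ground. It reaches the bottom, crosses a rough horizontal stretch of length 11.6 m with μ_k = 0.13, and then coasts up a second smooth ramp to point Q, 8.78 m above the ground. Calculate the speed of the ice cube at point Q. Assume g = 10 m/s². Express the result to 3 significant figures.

v = 8.73 m/s

Energy at P: mgh₁ = (0.0128)(10)(14.1) = 1.8048 J
Friction loss: W_f = μ_k mg d = 0.1930 J
At Q: ½mv² + mgh₂ = mgh₁ − W_f
½mv² = 1.8048 − 0.1930 − 1.1238 = 0.48794 J
v = √(2 × 0.48794/0.0128) = 8.732 m/s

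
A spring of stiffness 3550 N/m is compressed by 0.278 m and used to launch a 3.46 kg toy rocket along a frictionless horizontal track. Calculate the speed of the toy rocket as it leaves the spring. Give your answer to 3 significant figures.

Conservation of energy: ½kx² = ½mv²
v = x√(k/m) = 0.278 × √(3550/3.46) = 8.905 m/s

v = 8.90 m/s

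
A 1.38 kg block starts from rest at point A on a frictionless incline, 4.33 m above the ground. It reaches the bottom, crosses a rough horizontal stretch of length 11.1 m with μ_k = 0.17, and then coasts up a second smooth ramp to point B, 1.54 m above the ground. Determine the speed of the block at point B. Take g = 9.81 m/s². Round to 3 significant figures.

Energy at A: mgh₁ = (1.38)(9.81)(4.33) = 58.619 J
Friction loss: W_f = μ_k mg d = 25.55 J
At B: ½mv² + mgh₂ = mgh₁ − W_f
½mv² = 58.619 − 25.55 − 20.848 = 12.225 J
v = √(2 × 12.225/1.38) = 4.209 m/s

v = 4.21 m/s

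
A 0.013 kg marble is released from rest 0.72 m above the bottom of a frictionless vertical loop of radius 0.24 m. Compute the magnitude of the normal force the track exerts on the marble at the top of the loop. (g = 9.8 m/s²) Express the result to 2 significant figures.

N = 0.13 N

Energy from release to top (height 2r): mgh = ½mv_top² + mg(2r)
v_top² = 2g(h − 2r) = 2(9.8)(0.72 − 0.4800) = 4.7040 m²/s²
At the top, both N and weight point toward the centre: N + mg = mv_top²/r
N = m(v_top²/r − g) = 0.013(4.7040/0.24 − 9.8) = 0.1274 N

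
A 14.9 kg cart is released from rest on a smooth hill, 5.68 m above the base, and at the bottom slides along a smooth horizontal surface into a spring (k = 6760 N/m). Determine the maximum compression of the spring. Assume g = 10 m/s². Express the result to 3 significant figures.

Gravitational PE at the top equals spring PE at max compression: mgh = ½kx²
x = √(2mgh/k) = √(2 × 14.9 × 10 × 5.68 / 6760) = 0.5004 m

x = 0.500 m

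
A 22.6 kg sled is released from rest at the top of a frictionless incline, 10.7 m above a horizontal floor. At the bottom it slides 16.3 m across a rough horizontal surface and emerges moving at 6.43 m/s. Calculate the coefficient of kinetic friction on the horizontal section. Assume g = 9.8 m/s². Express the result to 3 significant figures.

Energy bookkeeping (friction removes W_f = μ_k N d):
mgh = ½mv² + μ_k m g d
mgh = 2369.8 J; ½mv² = 467.20 J
W_f = 2369.8 − 467.20 = 1903 J
μ_k = W_f/(mg·d) = 1903/(221.5 × 16.3) = 0.5270

μ_k = 0.527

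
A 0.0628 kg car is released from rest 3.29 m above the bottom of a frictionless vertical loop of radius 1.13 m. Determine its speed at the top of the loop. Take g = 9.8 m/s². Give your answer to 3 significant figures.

Energy conservation: mgh = ½mv_top² + mg(2r)
v_top² = 2g(h − 2r) = 2(9.8)(3.29 − 2.260) = 20.19
v_top = 4.493 m/s

v = 4.49 m/s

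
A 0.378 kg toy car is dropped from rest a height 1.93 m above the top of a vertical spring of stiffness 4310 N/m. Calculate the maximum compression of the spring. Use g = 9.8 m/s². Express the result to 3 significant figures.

Take the reference level at the top of the uncompressed spring. At max compression the car has fallen H + x and is momentarily at rest:
mg(H + x) = ½kx²
½(4310)x² − (0.378)(9.8)x − (0.378)(9.8)(1.93) = 0
2155x² − 3.704x − 7.149 = 0
x = [3.704 + √(13.72 + 61629)]/(2 × 2155) = 0.05846 m

x = 0.0585 m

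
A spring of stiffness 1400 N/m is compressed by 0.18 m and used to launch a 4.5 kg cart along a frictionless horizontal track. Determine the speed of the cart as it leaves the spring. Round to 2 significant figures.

v = 3.2 m/s

The cart leaves the spring when the spring is at natural length, so ½kx² = ½mv²
v = x√(k/m) = 0.18 × √(1400/4.5) = 3.175 m/s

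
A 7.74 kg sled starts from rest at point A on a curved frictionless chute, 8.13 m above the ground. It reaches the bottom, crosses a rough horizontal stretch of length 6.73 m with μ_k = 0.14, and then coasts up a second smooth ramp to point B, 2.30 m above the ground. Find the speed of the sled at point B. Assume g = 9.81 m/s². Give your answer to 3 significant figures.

Energy at A: mgh₁ = (7.74)(9.81)(8.13) = 617.31 J
Friction loss: W_f = μ_k mg d = 71.54 J
At B: ½mv² + mgh₂ = mgh₁ − W_f
½mv² = 617.31 − 71.54 − 174.64 = 371.13 J
v = √(2 × 371.13/7.74) = 9.793 m/s

v = 9.79 m/s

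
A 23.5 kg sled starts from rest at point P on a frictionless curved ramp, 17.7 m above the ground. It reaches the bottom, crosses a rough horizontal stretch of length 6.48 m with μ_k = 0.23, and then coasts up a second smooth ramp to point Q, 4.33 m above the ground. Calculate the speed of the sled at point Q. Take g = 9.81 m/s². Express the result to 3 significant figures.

Energy at P: mgh₁ = (23.5)(9.81)(17.7) = 4080.5 J
Friction loss: W_f = μ_k mg d = 343.6 J
At Q: ½mv² + mgh₂ = mgh₁ − W_f
½mv² = 4080.5 − 343.6 − 998.22 = 2738.7 J
v = √(2 × 2738.7/23.5) = 15.27 m/s

v = 15.3 m/s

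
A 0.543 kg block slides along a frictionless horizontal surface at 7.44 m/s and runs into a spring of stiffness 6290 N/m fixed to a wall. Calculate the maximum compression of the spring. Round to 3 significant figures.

x = 0.0691 m

Conservation of energy between contact and max compression: ½mv² = ½kx²
x = v√(m/k) = 7.44 × √(0.543/6290) = 0.06913 m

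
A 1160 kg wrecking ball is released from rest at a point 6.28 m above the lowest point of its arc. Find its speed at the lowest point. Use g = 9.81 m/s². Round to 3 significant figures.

v = 11.1 m/s

By conservation of mechanical energy, mgh = ½mv²
v = √(2gh) = √(2 × 9.81 × 6.28) = √123.21 = 11.10 m/s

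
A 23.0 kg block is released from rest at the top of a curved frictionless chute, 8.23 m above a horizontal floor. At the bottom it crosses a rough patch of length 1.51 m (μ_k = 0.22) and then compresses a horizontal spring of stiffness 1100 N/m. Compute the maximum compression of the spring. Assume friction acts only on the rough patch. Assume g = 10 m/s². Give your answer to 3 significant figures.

Initial energy: E₁ = mgh = (23.0)(10)(8.23) = 1892.9 J
Friction removes W_f = μ_k mg d = (0.22)(23.0)(10)(1.51) = 76.41 J
Energy reaching the spring: E = 1892.9 − 76.41 = 1816.5 J
At max compression ½kx² = E ⇒ x = √(2E/k) = √(2 × 1816.5/1100) = 1.817 m

x = 1.82 m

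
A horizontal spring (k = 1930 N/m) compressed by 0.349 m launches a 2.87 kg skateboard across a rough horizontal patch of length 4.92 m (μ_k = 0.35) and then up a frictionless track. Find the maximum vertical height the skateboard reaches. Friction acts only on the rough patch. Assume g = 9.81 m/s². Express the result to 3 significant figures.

h = 2.45 m

Spring energy: E₀ = ½kx² = ½(1930)(0.349)² = 117.54 J
Friction: W_f = μ_k mg d = (0.35)(2.87)(9.81)(4.92) = 48.48 J
Energy at base of ramp: E = 117.54 − 48.48 = 69.056 J
At max height all remaining energy is PE: mgh = E ⇒ h = E/(mg) = 69.056/(2.87 × 9.81) = 2.453 m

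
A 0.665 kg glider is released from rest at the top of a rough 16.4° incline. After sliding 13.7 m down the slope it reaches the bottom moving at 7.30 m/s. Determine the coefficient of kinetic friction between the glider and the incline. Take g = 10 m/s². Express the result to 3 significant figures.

μ_k = 0.0916

mgh = ½mv² + μ_k (mg cosθ) L, with h = L sinθ
mgL sinθ = 25.723 J; ½mv² = 17.719 J
W_f = 25.723 − 17.719 = 8.004 J
μ_k = W_f/(mg cosθ · L) = 8.004/(6.379 × 13.7) = 0.09158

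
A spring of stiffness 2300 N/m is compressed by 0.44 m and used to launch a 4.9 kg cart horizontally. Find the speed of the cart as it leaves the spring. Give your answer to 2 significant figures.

Spring PE converts entirely to kinetic energy: ½kx² = ½mv²
v = x√(k/m) = 0.44 × √(2300/4.9) = 9.533 m/s

v = 9.5 m/s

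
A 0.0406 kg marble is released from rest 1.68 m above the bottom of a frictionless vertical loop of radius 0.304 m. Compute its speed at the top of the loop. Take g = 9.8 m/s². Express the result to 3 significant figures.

v = 4.58 m/s

Energy conservation: mgh = ½mv_top² + mg(2r)
v_top² = 2g(h − 2r) = 2(9.8)(1.68 − 0.6080) = 21.01
v_top = 4.584 m/s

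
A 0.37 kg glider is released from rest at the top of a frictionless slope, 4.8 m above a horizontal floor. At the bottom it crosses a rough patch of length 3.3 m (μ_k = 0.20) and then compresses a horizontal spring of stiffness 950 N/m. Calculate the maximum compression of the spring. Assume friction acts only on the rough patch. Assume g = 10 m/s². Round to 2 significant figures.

x = 0.18 m

Initial energy: E₁ = mgh = (0.37)(10)(4.8) = 17.760 J
Friction removes W_f = μ_k mg d = (0.20)(0.37)(10)(3.3) = 2.442 J
Energy reaching the spring: E = 17.760 − 2.442 = 15.318 J
At max compression ½kx² = E ⇒ x = √(2E/k) = √(2 × 15.318/950) = 0.1796 m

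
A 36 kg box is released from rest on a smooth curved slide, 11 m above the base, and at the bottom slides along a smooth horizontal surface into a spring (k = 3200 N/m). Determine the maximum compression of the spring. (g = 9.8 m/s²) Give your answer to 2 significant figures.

x = 1.6 m

Energy conservation (no friction) from release to max compression: mgh = ½kx²
x = √(2mgh/k) = √(2 × 36 × 9.8 × 11 / 3200) = 1.557 m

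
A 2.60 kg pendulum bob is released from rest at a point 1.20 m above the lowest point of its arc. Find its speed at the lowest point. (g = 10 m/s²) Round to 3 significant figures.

v = 4.90 m/s

Equating total energy at the two states: mgh = ½mv²
v = √(2gh) = √(2 × 10 × 1.20) = √24.000 = 4.899 m/s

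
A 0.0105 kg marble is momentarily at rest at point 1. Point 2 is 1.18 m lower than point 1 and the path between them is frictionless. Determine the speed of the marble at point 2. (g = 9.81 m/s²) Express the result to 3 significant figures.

Equating total energy at the two states: mgh = ½mv²
The mass cancels from both sides.
v = √(2gh) = √(2 × 9.81 × 1.18) = √23.152 = 4.812 m/s

v = 4.81 m/s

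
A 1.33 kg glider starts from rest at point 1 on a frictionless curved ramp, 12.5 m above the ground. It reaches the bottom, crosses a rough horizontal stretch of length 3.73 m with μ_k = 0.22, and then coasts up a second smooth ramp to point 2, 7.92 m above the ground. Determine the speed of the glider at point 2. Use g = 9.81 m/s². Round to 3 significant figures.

v = 8.59 m/s

Energy at 1: mgh₁ = (1.33)(9.81)(12.5) = 163.09 J
Friction loss: W_f = μ_k mg d = 10.71 J
At 2: ½mv² + mgh₂ = mgh₁ − W_f
½mv² = 163.09 − 10.71 − 103.33 = 49.050 J
v = √(2 × 49.050/1.33) = 8.588 m/s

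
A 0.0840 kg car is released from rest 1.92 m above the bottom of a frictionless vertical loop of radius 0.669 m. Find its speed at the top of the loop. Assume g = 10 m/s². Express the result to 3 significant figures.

v = 3.41 m/s

Energy conservation: mgh = ½mv_top² + mg(2r)
v_top² = 2g(h − 2r) = 2(10)(1.92 − 1.338) = 11.64
v_top = 3.412 m/s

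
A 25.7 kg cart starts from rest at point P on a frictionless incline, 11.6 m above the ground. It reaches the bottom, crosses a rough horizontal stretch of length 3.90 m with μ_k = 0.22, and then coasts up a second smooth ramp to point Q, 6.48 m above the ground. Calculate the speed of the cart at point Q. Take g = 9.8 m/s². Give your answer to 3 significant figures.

v = 9.14 m/s

Energy at P: mgh₁ = (25.7)(9.8)(11.6) = 2921.6 J
Friction loss: W_f = μ_k mg d = 216.1 J
At Q: ½mv² + mgh₂ = mgh₁ − W_f
½mv² = 2921.6 − 216.1 − 1632.1 = 1073.4 J
v = √(2 × 1073.4/25.7) = 9.140 m/s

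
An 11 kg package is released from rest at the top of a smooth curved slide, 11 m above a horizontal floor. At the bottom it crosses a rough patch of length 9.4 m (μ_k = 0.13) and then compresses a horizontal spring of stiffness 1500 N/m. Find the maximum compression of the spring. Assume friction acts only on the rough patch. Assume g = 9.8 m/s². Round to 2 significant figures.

Initial energy: E₁ = mgh = (11)(9.8)(11) = 1185.8 J
Friction removes W_f = μ_k mg d = (0.13)(11)(9.8)(9.4) = 131.7 J
Energy reaching the spring: E = 1185.8 − 131.7 = 1054.1 J
At max compression ½kx² = E ⇒ x = √(2E/k) = √(2 × 1054.1/1500) = 1.186 m

x = 1.2 m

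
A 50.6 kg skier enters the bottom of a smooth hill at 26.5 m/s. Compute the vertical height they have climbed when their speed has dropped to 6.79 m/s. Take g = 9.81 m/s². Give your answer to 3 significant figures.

Energy balance between the two points: ½mv₁² = ½mv₂² + mgh
h = (v₁² − v₂²)/(2g) = (26.5² − 6.79²)/(2 × 9.81) = 33.44 m

h = 33.4 m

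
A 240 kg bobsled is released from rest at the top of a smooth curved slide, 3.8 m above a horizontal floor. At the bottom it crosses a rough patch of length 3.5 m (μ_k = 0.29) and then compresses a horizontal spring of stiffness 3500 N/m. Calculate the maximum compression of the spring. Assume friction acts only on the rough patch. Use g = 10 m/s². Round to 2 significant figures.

Initial energy: E₁ = mgh = (240)(10)(3.8) = 9120.0 J
Friction removes W_f = μ_k mg d = (0.29)(240)(10)(3.5) = 2436 J
Energy reaching the spring: E = 9120.0 − 2436 = 6684.0 J
At max compression ½kx² = E ⇒ x = √(2E/k) = √(2 × 6684.0/3500) = 1.954 m

x = 2.0 m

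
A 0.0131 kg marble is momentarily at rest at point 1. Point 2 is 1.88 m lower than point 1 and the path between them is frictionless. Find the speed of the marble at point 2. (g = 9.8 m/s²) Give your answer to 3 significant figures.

Mechanical energy is conserved (no friction): mgh = ½mv²
The mass cancels from both sides.
v = √(2gh) = √(2 × 9.8 × 1.88) = √36.848 = 6.070 m/s

v = 6.07 m/s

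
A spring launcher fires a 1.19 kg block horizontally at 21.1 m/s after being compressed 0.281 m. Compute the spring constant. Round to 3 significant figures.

k = 6710 N/m

Spring PE at full compression equals KE at release: ½kx² = ½mv²
k = mv²/x² = (1.19)(21.1)²/(0.281)² = 6710 N/m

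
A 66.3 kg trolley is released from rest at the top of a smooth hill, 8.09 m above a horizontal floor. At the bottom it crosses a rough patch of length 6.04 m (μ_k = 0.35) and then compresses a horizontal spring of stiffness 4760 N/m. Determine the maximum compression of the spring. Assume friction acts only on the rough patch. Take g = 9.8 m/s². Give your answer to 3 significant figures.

Initial energy: E₁ = mgh = (66.3)(9.8)(8.09) = 5256.4 J
Friction removes W_f = μ_k mg d = (0.35)(66.3)(9.8)(6.04) = 1374 J
Energy reaching the spring: E = 5256.4 − 1374 = 3882.8 J
At max compression ½kx² = E ⇒ x = √(2E/k) = √(2 × 3882.8/4760) = 1.277 m

x = 1.28 m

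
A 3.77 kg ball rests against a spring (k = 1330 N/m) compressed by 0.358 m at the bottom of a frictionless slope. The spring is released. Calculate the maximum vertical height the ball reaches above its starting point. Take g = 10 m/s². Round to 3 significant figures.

At maximum height the ball is at rest, so ½kx² = mgh
h = kx²/(2mg) = (1330)(0.358)²/(2 × 3.77 × 10) = 2.261 m

h = 2.26 m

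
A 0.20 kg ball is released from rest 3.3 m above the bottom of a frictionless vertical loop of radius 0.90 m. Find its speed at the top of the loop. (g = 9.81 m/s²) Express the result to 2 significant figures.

Energy conservation: mgh = ½mv_top² + mg(2r)
v_top² = 2g(h − 2r) = 2(9.81)(3.3 − 1.800) = 29.43
v_top = 5.425 m/s

v = 5.4 m/s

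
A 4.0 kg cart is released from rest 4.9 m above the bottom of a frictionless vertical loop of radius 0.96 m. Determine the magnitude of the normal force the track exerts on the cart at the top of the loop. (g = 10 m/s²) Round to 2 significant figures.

Energy from release to top (height 2r): mgh = ½mv_top² + mg(2r)
v_top² = 2g(h − 2r) = 2(10)(4.9 − 1.920) = 59.600 m²/s²
At the top, both N and weight point toward the centre: N + mg = mv_top²/r
N = m(v_top²/r − g) = 4.0(59.600/0.96 − 10) = 208.3 N

N = 210 N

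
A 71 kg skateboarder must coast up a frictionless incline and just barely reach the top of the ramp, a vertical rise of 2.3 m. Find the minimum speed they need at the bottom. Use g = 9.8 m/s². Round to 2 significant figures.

v = 6.7 m/s

At the top they are momentarily at rest, so all KE converts to PE: ½mv² = mgh
v = √(2gh) = √(2 × 9.8 × 2.3) = 6.714 m/s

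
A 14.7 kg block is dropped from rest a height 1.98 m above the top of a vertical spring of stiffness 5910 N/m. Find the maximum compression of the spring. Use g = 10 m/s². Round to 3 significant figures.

x = 0.340 m

Let x be the compression. The total drop is H + x, and the block is instantaneously at rest at max compression, so energy conservation gives:
mg(H + x) = ½kx²
½(5910)x² − (14.7)(10)x − (14.7)(10)(1.98) = 0
2955x² − 147.0x − 291.1 = 0
x = [147.0 + √(21609 + 3.4403e+06)]/(2 × 2955) = 0.3397 m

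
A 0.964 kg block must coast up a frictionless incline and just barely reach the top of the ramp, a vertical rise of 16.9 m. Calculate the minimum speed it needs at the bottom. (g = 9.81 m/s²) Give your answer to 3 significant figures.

At the top it is momentarily at rest, so all KE converts to PE: ½mv² = mgh
v = √(2gh) = √(2 × 9.81 × 16.9) = 18.21 m/s

v = 18.2 m/s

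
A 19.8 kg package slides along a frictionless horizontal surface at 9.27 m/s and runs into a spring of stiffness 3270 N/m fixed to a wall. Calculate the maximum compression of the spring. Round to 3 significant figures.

x = 0.721 m

All KE is stored as spring PE at maximum compression: ½mv² = ½kx²
x = v√(m/k) = 9.27 × √(19.8/3270) = 0.7213 m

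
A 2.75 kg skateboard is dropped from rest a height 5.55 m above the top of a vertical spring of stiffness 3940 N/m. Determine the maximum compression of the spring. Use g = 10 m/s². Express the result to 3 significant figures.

Measuring PE from the top of the relaxed spring, at max compression the skateboard has dropped H + x with zero KE, so:
mg(H + x) = ½kx²
½(3940)x² − (2.75)(10)x − (2.75)(10)(5.55) = 0
1970x² − 27.50x − 152.6 = 0
x = [27.50 + √(756.2 + 1.2027e+06)]/(2 × 1970) = 0.2854 m

x = 0.285 m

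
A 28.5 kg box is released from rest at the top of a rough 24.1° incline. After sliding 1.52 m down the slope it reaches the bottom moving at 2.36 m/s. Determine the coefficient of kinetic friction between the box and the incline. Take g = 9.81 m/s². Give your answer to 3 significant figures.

μ_k = 0.243

The energy dissipated by friction is the PE lost minus the KE gained:
mgL sinθ = 173.53 J; ½mv² = 79.367 J
W_f = 173.53 − 79.367 = 94.16 J
μ_k = W_f/(mg cosθ · L) = 94.16/(255.2 × 1.52) = 0.2427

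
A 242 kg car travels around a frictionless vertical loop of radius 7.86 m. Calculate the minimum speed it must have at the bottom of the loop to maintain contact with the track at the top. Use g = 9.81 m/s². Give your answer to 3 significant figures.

At the top: mg = mv_top²/r ⇒ v_top² = gr = 77.11 m²/s²
Energy from bottom to top (height 2r): ½mv_bot² = ½mv_top² + mg(2r)
v_bot² = gr + 4gr = 5gr = 385.5
v_bot = √(5gr) = 19.63 m/s

v = 19.6 m/s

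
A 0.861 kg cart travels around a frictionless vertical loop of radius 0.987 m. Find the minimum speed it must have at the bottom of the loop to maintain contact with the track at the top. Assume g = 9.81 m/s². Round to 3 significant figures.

v = 6.96 m/s

At the top: mg = mv_top²/r ⇒ v_top² = gr = 9.682 m²/s²
Energy from bottom to top (height 2r): ½mv_bot² = ½mv_top² + mg(2r)
v_bot² = gr + 4gr = 5gr = 48.41
v_bot = √(5gr) = 6.958 m/s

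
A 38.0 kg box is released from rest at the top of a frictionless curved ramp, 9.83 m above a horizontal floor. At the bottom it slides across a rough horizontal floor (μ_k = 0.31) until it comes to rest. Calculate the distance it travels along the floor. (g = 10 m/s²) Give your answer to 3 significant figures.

d = 31.7 m

Energy at the top = energy at the end + work done against friction:
At rest all PE has been dissipated by friction: mgh = μ_k m g d
d = h/μ_k = 9.83/0.31 = 31.71 m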